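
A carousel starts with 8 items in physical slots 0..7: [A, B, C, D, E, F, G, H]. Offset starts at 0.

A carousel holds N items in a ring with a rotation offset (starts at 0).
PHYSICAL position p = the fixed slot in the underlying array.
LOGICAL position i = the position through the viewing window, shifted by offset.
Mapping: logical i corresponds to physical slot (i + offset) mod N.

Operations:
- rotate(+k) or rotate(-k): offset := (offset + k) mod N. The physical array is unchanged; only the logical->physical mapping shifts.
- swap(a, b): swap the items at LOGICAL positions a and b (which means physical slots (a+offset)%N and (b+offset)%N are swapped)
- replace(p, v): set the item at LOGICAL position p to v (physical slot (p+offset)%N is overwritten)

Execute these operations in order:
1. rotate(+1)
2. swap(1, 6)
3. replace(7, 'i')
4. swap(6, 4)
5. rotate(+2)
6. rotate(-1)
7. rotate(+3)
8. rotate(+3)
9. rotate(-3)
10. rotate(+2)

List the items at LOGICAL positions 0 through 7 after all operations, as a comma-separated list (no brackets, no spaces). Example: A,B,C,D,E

After op 1 (rotate(+1)): offset=1, physical=[A,B,C,D,E,F,G,H], logical=[B,C,D,E,F,G,H,A]
After op 2 (swap(1, 6)): offset=1, physical=[A,B,H,D,E,F,G,C], logical=[B,H,D,E,F,G,C,A]
After op 3 (replace(7, 'i')): offset=1, physical=[i,B,H,D,E,F,G,C], logical=[B,H,D,E,F,G,C,i]
After op 4 (swap(6, 4)): offset=1, physical=[i,B,H,D,E,C,G,F], logical=[B,H,D,E,C,G,F,i]
After op 5 (rotate(+2)): offset=3, physical=[i,B,H,D,E,C,G,F], logical=[D,E,C,G,F,i,B,H]
After op 6 (rotate(-1)): offset=2, physical=[i,B,H,D,E,C,G,F], logical=[H,D,E,C,G,F,i,B]
After op 7 (rotate(+3)): offset=5, physical=[i,B,H,D,E,C,G,F], logical=[C,G,F,i,B,H,D,E]
After op 8 (rotate(+3)): offset=0, physical=[i,B,H,D,E,C,G,F], logical=[i,B,H,D,E,C,G,F]
After op 9 (rotate(-3)): offset=5, physical=[i,B,H,D,E,C,G,F], logical=[C,G,F,i,B,H,D,E]
After op 10 (rotate(+2)): offset=7, physical=[i,B,H,D,E,C,G,F], logical=[F,i,B,H,D,E,C,G]

Answer: F,i,B,H,D,E,C,G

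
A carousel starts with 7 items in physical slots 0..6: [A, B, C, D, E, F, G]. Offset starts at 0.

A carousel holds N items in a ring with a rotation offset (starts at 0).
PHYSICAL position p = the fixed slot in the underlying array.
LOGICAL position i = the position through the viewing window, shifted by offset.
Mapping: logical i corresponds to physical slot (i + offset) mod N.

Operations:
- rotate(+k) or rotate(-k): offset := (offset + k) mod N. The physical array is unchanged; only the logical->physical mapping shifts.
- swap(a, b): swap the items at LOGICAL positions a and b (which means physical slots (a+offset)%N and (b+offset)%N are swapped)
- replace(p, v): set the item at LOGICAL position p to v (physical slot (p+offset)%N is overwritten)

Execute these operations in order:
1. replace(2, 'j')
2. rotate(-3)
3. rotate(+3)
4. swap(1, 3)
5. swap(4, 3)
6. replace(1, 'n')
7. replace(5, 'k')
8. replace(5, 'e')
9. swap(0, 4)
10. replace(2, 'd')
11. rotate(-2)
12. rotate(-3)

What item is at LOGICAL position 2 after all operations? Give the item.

Answer: A

Derivation:
After op 1 (replace(2, 'j')): offset=0, physical=[A,B,j,D,E,F,G], logical=[A,B,j,D,E,F,G]
After op 2 (rotate(-3)): offset=4, physical=[A,B,j,D,E,F,G], logical=[E,F,G,A,B,j,D]
After op 3 (rotate(+3)): offset=0, physical=[A,B,j,D,E,F,G], logical=[A,B,j,D,E,F,G]
After op 4 (swap(1, 3)): offset=0, physical=[A,D,j,B,E,F,G], logical=[A,D,j,B,E,F,G]
After op 5 (swap(4, 3)): offset=0, physical=[A,D,j,E,B,F,G], logical=[A,D,j,E,B,F,G]
After op 6 (replace(1, 'n')): offset=0, physical=[A,n,j,E,B,F,G], logical=[A,n,j,E,B,F,G]
After op 7 (replace(5, 'k')): offset=0, physical=[A,n,j,E,B,k,G], logical=[A,n,j,E,B,k,G]
After op 8 (replace(5, 'e')): offset=0, physical=[A,n,j,E,B,e,G], logical=[A,n,j,E,B,e,G]
After op 9 (swap(0, 4)): offset=0, physical=[B,n,j,E,A,e,G], logical=[B,n,j,E,A,e,G]
After op 10 (replace(2, 'd')): offset=0, physical=[B,n,d,E,A,e,G], logical=[B,n,d,E,A,e,G]
After op 11 (rotate(-2)): offset=5, physical=[B,n,d,E,A,e,G], logical=[e,G,B,n,d,E,A]
After op 12 (rotate(-3)): offset=2, physical=[B,n,d,E,A,e,G], logical=[d,E,A,e,G,B,n]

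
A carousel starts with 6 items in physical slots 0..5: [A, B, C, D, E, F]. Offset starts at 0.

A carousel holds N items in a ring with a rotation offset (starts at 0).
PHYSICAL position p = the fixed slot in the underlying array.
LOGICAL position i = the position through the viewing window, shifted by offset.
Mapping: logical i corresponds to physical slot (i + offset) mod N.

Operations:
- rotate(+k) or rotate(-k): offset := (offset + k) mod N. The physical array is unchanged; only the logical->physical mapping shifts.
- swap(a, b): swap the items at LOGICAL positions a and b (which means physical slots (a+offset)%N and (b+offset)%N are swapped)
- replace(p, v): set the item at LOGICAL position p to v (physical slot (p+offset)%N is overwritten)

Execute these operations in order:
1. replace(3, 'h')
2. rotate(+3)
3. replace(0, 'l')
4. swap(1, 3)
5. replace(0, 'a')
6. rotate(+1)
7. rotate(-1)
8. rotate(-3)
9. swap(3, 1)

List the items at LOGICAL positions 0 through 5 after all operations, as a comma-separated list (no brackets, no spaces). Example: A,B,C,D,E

After op 1 (replace(3, 'h')): offset=0, physical=[A,B,C,h,E,F], logical=[A,B,C,h,E,F]
After op 2 (rotate(+3)): offset=3, physical=[A,B,C,h,E,F], logical=[h,E,F,A,B,C]
After op 3 (replace(0, 'l')): offset=3, physical=[A,B,C,l,E,F], logical=[l,E,F,A,B,C]
After op 4 (swap(1, 3)): offset=3, physical=[E,B,C,l,A,F], logical=[l,A,F,E,B,C]
After op 5 (replace(0, 'a')): offset=3, physical=[E,B,C,a,A,F], logical=[a,A,F,E,B,C]
After op 6 (rotate(+1)): offset=4, physical=[E,B,C,a,A,F], logical=[A,F,E,B,C,a]
After op 7 (rotate(-1)): offset=3, physical=[E,B,C,a,A,F], logical=[a,A,F,E,B,C]
After op 8 (rotate(-3)): offset=0, physical=[E,B,C,a,A,F], logical=[E,B,C,a,A,F]
After op 9 (swap(3, 1)): offset=0, physical=[E,a,C,B,A,F], logical=[E,a,C,B,A,F]

Answer: E,a,C,B,A,F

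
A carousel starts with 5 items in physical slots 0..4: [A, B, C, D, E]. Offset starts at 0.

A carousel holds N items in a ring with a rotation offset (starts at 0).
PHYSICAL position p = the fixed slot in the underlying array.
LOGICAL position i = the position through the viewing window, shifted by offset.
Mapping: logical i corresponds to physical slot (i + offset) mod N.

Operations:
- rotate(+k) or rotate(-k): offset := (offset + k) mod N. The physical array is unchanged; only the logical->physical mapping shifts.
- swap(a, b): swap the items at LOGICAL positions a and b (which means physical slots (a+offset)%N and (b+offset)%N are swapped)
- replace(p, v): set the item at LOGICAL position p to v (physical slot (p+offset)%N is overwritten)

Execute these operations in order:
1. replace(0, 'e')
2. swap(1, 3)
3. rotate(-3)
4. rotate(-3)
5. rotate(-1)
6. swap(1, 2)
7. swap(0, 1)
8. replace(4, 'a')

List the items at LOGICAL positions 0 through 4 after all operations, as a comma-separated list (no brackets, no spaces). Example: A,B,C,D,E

Answer: e,B,E,D,a

Derivation:
After op 1 (replace(0, 'e')): offset=0, physical=[e,B,C,D,E], logical=[e,B,C,D,E]
After op 2 (swap(1, 3)): offset=0, physical=[e,D,C,B,E], logical=[e,D,C,B,E]
After op 3 (rotate(-3)): offset=2, physical=[e,D,C,B,E], logical=[C,B,E,e,D]
After op 4 (rotate(-3)): offset=4, physical=[e,D,C,B,E], logical=[E,e,D,C,B]
After op 5 (rotate(-1)): offset=3, physical=[e,D,C,B,E], logical=[B,E,e,D,C]
After op 6 (swap(1, 2)): offset=3, physical=[E,D,C,B,e], logical=[B,e,E,D,C]
After op 7 (swap(0, 1)): offset=3, physical=[E,D,C,e,B], logical=[e,B,E,D,C]
After op 8 (replace(4, 'a')): offset=3, physical=[E,D,a,e,B], logical=[e,B,E,D,a]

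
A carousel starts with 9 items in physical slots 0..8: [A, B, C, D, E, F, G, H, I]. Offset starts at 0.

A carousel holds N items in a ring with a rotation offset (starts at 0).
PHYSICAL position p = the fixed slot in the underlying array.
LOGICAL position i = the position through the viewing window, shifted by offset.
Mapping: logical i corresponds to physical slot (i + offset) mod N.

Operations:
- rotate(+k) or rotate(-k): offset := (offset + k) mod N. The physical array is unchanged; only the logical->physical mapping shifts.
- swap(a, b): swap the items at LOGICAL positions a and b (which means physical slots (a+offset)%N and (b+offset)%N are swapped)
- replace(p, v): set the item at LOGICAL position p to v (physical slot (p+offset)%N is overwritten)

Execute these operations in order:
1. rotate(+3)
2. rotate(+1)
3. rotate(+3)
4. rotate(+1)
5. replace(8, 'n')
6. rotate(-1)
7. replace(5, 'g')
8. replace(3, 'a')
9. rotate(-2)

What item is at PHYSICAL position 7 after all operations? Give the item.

Answer: n

Derivation:
After op 1 (rotate(+3)): offset=3, physical=[A,B,C,D,E,F,G,H,I], logical=[D,E,F,G,H,I,A,B,C]
After op 2 (rotate(+1)): offset=4, physical=[A,B,C,D,E,F,G,H,I], logical=[E,F,G,H,I,A,B,C,D]
After op 3 (rotate(+3)): offset=7, physical=[A,B,C,D,E,F,G,H,I], logical=[H,I,A,B,C,D,E,F,G]
After op 4 (rotate(+1)): offset=8, physical=[A,B,C,D,E,F,G,H,I], logical=[I,A,B,C,D,E,F,G,H]
After op 5 (replace(8, 'n')): offset=8, physical=[A,B,C,D,E,F,G,n,I], logical=[I,A,B,C,D,E,F,G,n]
After op 6 (rotate(-1)): offset=7, physical=[A,B,C,D,E,F,G,n,I], logical=[n,I,A,B,C,D,E,F,G]
After op 7 (replace(5, 'g')): offset=7, physical=[A,B,C,g,E,F,G,n,I], logical=[n,I,A,B,C,g,E,F,G]
After op 8 (replace(3, 'a')): offset=7, physical=[A,a,C,g,E,F,G,n,I], logical=[n,I,A,a,C,g,E,F,G]
After op 9 (rotate(-2)): offset=5, physical=[A,a,C,g,E,F,G,n,I], logical=[F,G,n,I,A,a,C,g,E]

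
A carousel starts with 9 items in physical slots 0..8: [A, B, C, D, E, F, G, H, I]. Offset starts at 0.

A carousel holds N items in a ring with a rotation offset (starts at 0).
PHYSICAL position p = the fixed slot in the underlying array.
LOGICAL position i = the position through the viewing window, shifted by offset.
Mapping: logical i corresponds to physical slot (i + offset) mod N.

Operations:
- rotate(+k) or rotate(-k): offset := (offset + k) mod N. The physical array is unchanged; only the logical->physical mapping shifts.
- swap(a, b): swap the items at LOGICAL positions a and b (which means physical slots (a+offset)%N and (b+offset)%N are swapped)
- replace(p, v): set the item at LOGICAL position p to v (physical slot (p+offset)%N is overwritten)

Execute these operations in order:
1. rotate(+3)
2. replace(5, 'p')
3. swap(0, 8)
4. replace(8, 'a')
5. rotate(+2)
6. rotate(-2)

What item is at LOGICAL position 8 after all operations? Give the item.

After op 1 (rotate(+3)): offset=3, physical=[A,B,C,D,E,F,G,H,I], logical=[D,E,F,G,H,I,A,B,C]
After op 2 (replace(5, 'p')): offset=3, physical=[A,B,C,D,E,F,G,H,p], logical=[D,E,F,G,H,p,A,B,C]
After op 3 (swap(0, 8)): offset=3, physical=[A,B,D,C,E,F,G,H,p], logical=[C,E,F,G,H,p,A,B,D]
After op 4 (replace(8, 'a')): offset=3, physical=[A,B,a,C,E,F,G,H,p], logical=[C,E,F,G,H,p,A,B,a]
After op 5 (rotate(+2)): offset=5, physical=[A,B,a,C,E,F,G,H,p], logical=[F,G,H,p,A,B,a,C,E]
After op 6 (rotate(-2)): offset=3, physical=[A,B,a,C,E,F,G,H,p], logical=[C,E,F,G,H,p,A,B,a]

Answer: a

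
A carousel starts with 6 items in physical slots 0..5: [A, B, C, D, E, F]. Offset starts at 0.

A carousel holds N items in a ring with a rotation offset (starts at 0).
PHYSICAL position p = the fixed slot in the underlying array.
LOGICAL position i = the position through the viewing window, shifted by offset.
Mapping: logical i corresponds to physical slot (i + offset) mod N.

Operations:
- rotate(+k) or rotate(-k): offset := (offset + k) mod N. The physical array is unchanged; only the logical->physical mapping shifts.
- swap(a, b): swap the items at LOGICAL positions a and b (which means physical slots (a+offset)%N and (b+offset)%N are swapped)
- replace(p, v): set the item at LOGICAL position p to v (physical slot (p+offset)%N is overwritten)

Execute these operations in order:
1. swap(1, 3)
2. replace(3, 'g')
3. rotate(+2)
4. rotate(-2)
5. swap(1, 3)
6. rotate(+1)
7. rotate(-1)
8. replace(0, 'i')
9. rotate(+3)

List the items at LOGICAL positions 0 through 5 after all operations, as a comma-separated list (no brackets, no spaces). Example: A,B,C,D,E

Answer: D,E,F,i,g,C

Derivation:
After op 1 (swap(1, 3)): offset=0, physical=[A,D,C,B,E,F], logical=[A,D,C,B,E,F]
After op 2 (replace(3, 'g')): offset=0, physical=[A,D,C,g,E,F], logical=[A,D,C,g,E,F]
After op 3 (rotate(+2)): offset=2, physical=[A,D,C,g,E,F], logical=[C,g,E,F,A,D]
After op 4 (rotate(-2)): offset=0, physical=[A,D,C,g,E,F], logical=[A,D,C,g,E,F]
After op 5 (swap(1, 3)): offset=0, physical=[A,g,C,D,E,F], logical=[A,g,C,D,E,F]
After op 6 (rotate(+1)): offset=1, physical=[A,g,C,D,E,F], logical=[g,C,D,E,F,A]
After op 7 (rotate(-1)): offset=0, physical=[A,g,C,D,E,F], logical=[A,g,C,D,E,F]
After op 8 (replace(0, 'i')): offset=0, physical=[i,g,C,D,E,F], logical=[i,g,C,D,E,F]
After op 9 (rotate(+3)): offset=3, physical=[i,g,C,D,E,F], logical=[D,E,F,i,g,C]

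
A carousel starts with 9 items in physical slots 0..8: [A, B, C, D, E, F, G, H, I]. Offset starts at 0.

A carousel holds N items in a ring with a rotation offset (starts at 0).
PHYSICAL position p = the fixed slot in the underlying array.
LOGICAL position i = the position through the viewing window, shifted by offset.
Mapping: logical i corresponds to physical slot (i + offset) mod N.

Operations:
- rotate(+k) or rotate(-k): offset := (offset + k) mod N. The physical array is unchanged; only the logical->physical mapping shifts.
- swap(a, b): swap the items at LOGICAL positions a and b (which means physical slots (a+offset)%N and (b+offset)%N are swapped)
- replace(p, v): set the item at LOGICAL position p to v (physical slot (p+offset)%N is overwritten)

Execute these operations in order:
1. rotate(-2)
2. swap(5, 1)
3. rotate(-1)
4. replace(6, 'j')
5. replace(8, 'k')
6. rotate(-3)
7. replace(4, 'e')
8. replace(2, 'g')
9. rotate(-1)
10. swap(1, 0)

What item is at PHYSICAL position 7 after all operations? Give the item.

After op 1 (rotate(-2)): offset=7, physical=[A,B,C,D,E,F,G,H,I], logical=[H,I,A,B,C,D,E,F,G]
After op 2 (swap(5, 1)): offset=7, physical=[A,B,C,I,E,F,G,H,D], logical=[H,D,A,B,C,I,E,F,G]
After op 3 (rotate(-1)): offset=6, physical=[A,B,C,I,E,F,G,H,D], logical=[G,H,D,A,B,C,I,E,F]
After op 4 (replace(6, 'j')): offset=6, physical=[A,B,C,j,E,F,G,H,D], logical=[G,H,D,A,B,C,j,E,F]
After op 5 (replace(8, 'k')): offset=6, physical=[A,B,C,j,E,k,G,H,D], logical=[G,H,D,A,B,C,j,E,k]
After op 6 (rotate(-3)): offset=3, physical=[A,B,C,j,E,k,G,H,D], logical=[j,E,k,G,H,D,A,B,C]
After op 7 (replace(4, 'e')): offset=3, physical=[A,B,C,j,E,k,G,e,D], logical=[j,E,k,G,e,D,A,B,C]
After op 8 (replace(2, 'g')): offset=3, physical=[A,B,C,j,E,g,G,e,D], logical=[j,E,g,G,e,D,A,B,C]
After op 9 (rotate(-1)): offset=2, physical=[A,B,C,j,E,g,G,e,D], logical=[C,j,E,g,G,e,D,A,B]
After op 10 (swap(1, 0)): offset=2, physical=[A,B,j,C,E,g,G,e,D], logical=[j,C,E,g,G,e,D,A,B]

Answer: e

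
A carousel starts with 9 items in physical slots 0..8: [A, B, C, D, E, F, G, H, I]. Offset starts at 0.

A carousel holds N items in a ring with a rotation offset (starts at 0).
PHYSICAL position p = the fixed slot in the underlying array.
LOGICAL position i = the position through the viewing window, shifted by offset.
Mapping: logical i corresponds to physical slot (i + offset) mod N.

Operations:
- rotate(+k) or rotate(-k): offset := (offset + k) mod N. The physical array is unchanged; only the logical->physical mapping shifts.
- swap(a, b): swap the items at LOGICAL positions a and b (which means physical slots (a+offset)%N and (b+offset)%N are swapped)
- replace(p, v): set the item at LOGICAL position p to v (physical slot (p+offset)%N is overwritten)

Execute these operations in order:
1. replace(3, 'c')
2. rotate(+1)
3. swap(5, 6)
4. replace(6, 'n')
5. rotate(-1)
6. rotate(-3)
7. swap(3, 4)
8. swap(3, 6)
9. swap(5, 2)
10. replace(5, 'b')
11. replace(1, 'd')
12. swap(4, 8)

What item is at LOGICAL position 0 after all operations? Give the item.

Answer: H

Derivation:
After op 1 (replace(3, 'c')): offset=0, physical=[A,B,C,c,E,F,G,H,I], logical=[A,B,C,c,E,F,G,H,I]
After op 2 (rotate(+1)): offset=1, physical=[A,B,C,c,E,F,G,H,I], logical=[B,C,c,E,F,G,H,I,A]
After op 3 (swap(5, 6)): offset=1, physical=[A,B,C,c,E,F,H,G,I], logical=[B,C,c,E,F,H,G,I,A]
After op 4 (replace(6, 'n')): offset=1, physical=[A,B,C,c,E,F,H,n,I], logical=[B,C,c,E,F,H,n,I,A]
After op 5 (rotate(-1)): offset=0, physical=[A,B,C,c,E,F,H,n,I], logical=[A,B,C,c,E,F,H,n,I]
After op 6 (rotate(-3)): offset=6, physical=[A,B,C,c,E,F,H,n,I], logical=[H,n,I,A,B,C,c,E,F]
After op 7 (swap(3, 4)): offset=6, physical=[B,A,C,c,E,F,H,n,I], logical=[H,n,I,B,A,C,c,E,F]
After op 8 (swap(3, 6)): offset=6, physical=[c,A,C,B,E,F,H,n,I], logical=[H,n,I,c,A,C,B,E,F]
After op 9 (swap(5, 2)): offset=6, physical=[c,A,I,B,E,F,H,n,C], logical=[H,n,C,c,A,I,B,E,F]
After op 10 (replace(5, 'b')): offset=6, physical=[c,A,b,B,E,F,H,n,C], logical=[H,n,C,c,A,b,B,E,F]
After op 11 (replace(1, 'd')): offset=6, physical=[c,A,b,B,E,F,H,d,C], logical=[H,d,C,c,A,b,B,E,F]
After op 12 (swap(4, 8)): offset=6, physical=[c,F,b,B,E,A,H,d,C], logical=[H,d,C,c,F,b,B,E,A]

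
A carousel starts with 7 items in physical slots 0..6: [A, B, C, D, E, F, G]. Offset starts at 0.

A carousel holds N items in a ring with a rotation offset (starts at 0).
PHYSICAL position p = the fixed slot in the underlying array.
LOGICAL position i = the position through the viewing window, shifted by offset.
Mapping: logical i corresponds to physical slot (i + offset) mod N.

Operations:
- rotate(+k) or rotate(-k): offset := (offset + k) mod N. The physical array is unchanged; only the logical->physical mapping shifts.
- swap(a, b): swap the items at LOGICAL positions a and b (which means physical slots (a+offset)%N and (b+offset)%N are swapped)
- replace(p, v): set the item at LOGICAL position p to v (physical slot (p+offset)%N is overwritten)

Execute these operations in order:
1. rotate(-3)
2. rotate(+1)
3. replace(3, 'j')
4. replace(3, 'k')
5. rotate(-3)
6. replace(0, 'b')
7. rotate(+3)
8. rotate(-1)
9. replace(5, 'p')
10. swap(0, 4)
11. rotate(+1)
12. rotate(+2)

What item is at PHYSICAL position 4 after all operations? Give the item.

Answer: k

Derivation:
After op 1 (rotate(-3)): offset=4, physical=[A,B,C,D,E,F,G], logical=[E,F,G,A,B,C,D]
After op 2 (rotate(+1)): offset=5, physical=[A,B,C,D,E,F,G], logical=[F,G,A,B,C,D,E]
After op 3 (replace(3, 'j')): offset=5, physical=[A,j,C,D,E,F,G], logical=[F,G,A,j,C,D,E]
After op 4 (replace(3, 'k')): offset=5, physical=[A,k,C,D,E,F,G], logical=[F,G,A,k,C,D,E]
After op 5 (rotate(-3)): offset=2, physical=[A,k,C,D,E,F,G], logical=[C,D,E,F,G,A,k]
After op 6 (replace(0, 'b')): offset=2, physical=[A,k,b,D,E,F,G], logical=[b,D,E,F,G,A,k]
After op 7 (rotate(+3)): offset=5, physical=[A,k,b,D,E,F,G], logical=[F,G,A,k,b,D,E]
After op 8 (rotate(-1)): offset=4, physical=[A,k,b,D,E,F,G], logical=[E,F,G,A,k,b,D]
After op 9 (replace(5, 'p')): offset=4, physical=[A,k,p,D,E,F,G], logical=[E,F,G,A,k,p,D]
After op 10 (swap(0, 4)): offset=4, physical=[A,E,p,D,k,F,G], logical=[k,F,G,A,E,p,D]
After op 11 (rotate(+1)): offset=5, physical=[A,E,p,D,k,F,G], logical=[F,G,A,E,p,D,k]
After op 12 (rotate(+2)): offset=0, physical=[A,E,p,D,k,F,G], logical=[A,E,p,D,k,F,G]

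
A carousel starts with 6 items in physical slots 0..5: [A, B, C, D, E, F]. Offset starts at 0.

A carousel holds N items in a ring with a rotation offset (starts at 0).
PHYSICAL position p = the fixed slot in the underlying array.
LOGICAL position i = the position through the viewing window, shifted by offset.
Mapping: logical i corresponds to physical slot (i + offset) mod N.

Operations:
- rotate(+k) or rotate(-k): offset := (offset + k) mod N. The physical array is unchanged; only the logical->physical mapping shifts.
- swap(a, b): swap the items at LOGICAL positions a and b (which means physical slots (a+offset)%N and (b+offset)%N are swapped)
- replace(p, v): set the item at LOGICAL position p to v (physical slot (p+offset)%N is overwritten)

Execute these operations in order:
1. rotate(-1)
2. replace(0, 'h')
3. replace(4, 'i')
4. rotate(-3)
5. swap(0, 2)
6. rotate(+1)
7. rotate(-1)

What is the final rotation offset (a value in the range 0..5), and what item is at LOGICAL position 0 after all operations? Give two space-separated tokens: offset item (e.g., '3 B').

Answer: 2 E

Derivation:
After op 1 (rotate(-1)): offset=5, physical=[A,B,C,D,E,F], logical=[F,A,B,C,D,E]
After op 2 (replace(0, 'h')): offset=5, physical=[A,B,C,D,E,h], logical=[h,A,B,C,D,E]
After op 3 (replace(4, 'i')): offset=5, physical=[A,B,C,i,E,h], logical=[h,A,B,C,i,E]
After op 4 (rotate(-3)): offset=2, physical=[A,B,C,i,E,h], logical=[C,i,E,h,A,B]
After op 5 (swap(0, 2)): offset=2, physical=[A,B,E,i,C,h], logical=[E,i,C,h,A,B]
After op 6 (rotate(+1)): offset=3, physical=[A,B,E,i,C,h], logical=[i,C,h,A,B,E]
After op 7 (rotate(-1)): offset=2, physical=[A,B,E,i,C,h], logical=[E,i,C,h,A,B]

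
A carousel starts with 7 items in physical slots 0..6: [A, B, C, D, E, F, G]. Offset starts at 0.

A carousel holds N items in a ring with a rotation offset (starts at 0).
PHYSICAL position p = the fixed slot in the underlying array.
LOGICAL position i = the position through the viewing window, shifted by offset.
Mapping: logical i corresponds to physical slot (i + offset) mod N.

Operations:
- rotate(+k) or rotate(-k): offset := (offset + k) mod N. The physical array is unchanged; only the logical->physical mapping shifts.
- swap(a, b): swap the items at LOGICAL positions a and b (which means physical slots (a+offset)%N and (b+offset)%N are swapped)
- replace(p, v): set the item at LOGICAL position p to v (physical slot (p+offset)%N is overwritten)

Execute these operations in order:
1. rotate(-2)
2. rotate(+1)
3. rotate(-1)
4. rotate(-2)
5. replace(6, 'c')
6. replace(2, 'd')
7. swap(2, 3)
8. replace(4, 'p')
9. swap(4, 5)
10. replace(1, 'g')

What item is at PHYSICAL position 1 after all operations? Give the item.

After op 1 (rotate(-2)): offset=5, physical=[A,B,C,D,E,F,G], logical=[F,G,A,B,C,D,E]
After op 2 (rotate(+1)): offset=6, physical=[A,B,C,D,E,F,G], logical=[G,A,B,C,D,E,F]
After op 3 (rotate(-1)): offset=5, physical=[A,B,C,D,E,F,G], logical=[F,G,A,B,C,D,E]
After op 4 (rotate(-2)): offset=3, physical=[A,B,C,D,E,F,G], logical=[D,E,F,G,A,B,C]
After op 5 (replace(6, 'c')): offset=3, physical=[A,B,c,D,E,F,G], logical=[D,E,F,G,A,B,c]
After op 6 (replace(2, 'd')): offset=3, physical=[A,B,c,D,E,d,G], logical=[D,E,d,G,A,B,c]
After op 7 (swap(2, 3)): offset=3, physical=[A,B,c,D,E,G,d], logical=[D,E,G,d,A,B,c]
After op 8 (replace(4, 'p')): offset=3, physical=[p,B,c,D,E,G,d], logical=[D,E,G,d,p,B,c]
After op 9 (swap(4, 5)): offset=3, physical=[B,p,c,D,E,G,d], logical=[D,E,G,d,B,p,c]
After op 10 (replace(1, 'g')): offset=3, physical=[B,p,c,D,g,G,d], logical=[D,g,G,d,B,p,c]

Answer: p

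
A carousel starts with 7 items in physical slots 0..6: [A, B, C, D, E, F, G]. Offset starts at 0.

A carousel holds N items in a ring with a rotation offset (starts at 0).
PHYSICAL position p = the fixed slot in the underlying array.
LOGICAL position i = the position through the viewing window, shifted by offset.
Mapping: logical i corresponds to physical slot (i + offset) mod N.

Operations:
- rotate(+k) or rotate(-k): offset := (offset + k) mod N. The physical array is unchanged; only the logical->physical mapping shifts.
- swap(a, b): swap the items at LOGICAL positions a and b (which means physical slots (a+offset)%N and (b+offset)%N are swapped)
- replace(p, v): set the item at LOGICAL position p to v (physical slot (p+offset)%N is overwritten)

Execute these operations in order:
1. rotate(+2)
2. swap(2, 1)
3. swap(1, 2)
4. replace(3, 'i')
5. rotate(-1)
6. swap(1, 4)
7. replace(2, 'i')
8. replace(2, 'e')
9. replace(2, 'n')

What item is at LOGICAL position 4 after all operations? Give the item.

After op 1 (rotate(+2)): offset=2, physical=[A,B,C,D,E,F,G], logical=[C,D,E,F,G,A,B]
After op 2 (swap(2, 1)): offset=2, physical=[A,B,C,E,D,F,G], logical=[C,E,D,F,G,A,B]
After op 3 (swap(1, 2)): offset=2, physical=[A,B,C,D,E,F,G], logical=[C,D,E,F,G,A,B]
After op 4 (replace(3, 'i')): offset=2, physical=[A,B,C,D,E,i,G], logical=[C,D,E,i,G,A,B]
After op 5 (rotate(-1)): offset=1, physical=[A,B,C,D,E,i,G], logical=[B,C,D,E,i,G,A]
After op 6 (swap(1, 4)): offset=1, physical=[A,B,i,D,E,C,G], logical=[B,i,D,E,C,G,A]
After op 7 (replace(2, 'i')): offset=1, physical=[A,B,i,i,E,C,G], logical=[B,i,i,E,C,G,A]
After op 8 (replace(2, 'e')): offset=1, physical=[A,B,i,e,E,C,G], logical=[B,i,e,E,C,G,A]
After op 9 (replace(2, 'n')): offset=1, physical=[A,B,i,n,E,C,G], logical=[B,i,n,E,C,G,A]

Answer: C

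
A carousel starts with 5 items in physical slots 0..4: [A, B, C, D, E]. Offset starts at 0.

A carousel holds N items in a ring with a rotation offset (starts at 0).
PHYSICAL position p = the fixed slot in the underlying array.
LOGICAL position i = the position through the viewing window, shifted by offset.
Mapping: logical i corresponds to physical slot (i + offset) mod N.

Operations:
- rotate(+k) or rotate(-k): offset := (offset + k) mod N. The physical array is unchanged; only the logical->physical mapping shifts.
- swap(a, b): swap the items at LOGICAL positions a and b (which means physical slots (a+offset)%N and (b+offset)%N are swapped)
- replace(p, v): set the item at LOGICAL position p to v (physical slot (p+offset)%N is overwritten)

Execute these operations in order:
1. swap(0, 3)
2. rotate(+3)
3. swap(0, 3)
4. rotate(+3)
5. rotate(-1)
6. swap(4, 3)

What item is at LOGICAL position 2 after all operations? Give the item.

Answer: C

Derivation:
After op 1 (swap(0, 3)): offset=0, physical=[D,B,C,A,E], logical=[D,B,C,A,E]
After op 2 (rotate(+3)): offset=3, physical=[D,B,C,A,E], logical=[A,E,D,B,C]
After op 3 (swap(0, 3)): offset=3, physical=[D,A,C,B,E], logical=[B,E,D,A,C]
After op 4 (rotate(+3)): offset=1, physical=[D,A,C,B,E], logical=[A,C,B,E,D]
After op 5 (rotate(-1)): offset=0, physical=[D,A,C,B,E], logical=[D,A,C,B,E]
After op 6 (swap(4, 3)): offset=0, physical=[D,A,C,E,B], logical=[D,A,C,E,B]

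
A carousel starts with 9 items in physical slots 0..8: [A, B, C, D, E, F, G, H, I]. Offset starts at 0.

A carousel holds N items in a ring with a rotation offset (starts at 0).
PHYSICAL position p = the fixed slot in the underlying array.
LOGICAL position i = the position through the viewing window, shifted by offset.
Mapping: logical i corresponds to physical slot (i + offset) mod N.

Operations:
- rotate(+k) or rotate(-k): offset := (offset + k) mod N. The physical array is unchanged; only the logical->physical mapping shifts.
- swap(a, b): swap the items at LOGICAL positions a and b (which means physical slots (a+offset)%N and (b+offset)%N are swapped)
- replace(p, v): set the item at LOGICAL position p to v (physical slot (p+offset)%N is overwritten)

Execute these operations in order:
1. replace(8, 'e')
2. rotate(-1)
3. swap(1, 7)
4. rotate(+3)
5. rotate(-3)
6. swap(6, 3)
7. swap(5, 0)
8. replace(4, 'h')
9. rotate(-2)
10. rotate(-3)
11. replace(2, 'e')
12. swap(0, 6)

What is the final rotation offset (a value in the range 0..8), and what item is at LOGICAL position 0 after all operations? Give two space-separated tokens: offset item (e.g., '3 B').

Answer: 3 G

Derivation:
After op 1 (replace(8, 'e')): offset=0, physical=[A,B,C,D,E,F,G,H,e], logical=[A,B,C,D,E,F,G,H,e]
After op 2 (rotate(-1)): offset=8, physical=[A,B,C,D,E,F,G,H,e], logical=[e,A,B,C,D,E,F,G,H]
After op 3 (swap(1, 7)): offset=8, physical=[G,B,C,D,E,F,A,H,e], logical=[e,G,B,C,D,E,F,A,H]
After op 4 (rotate(+3)): offset=2, physical=[G,B,C,D,E,F,A,H,e], logical=[C,D,E,F,A,H,e,G,B]
After op 5 (rotate(-3)): offset=8, physical=[G,B,C,D,E,F,A,H,e], logical=[e,G,B,C,D,E,F,A,H]
After op 6 (swap(6, 3)): offset=8, physical=[G,B,F,D,E,C,A,H,e], logical=[e,G,B,F,D,E,C,A,H]
After op 7 (swap(5, 0)): offset=8, physical=[G,B,F,D,e,C,A,H,E], logical=[E,G,B,F,D,e,C,A,H]
After op 8 (replace(4, 'h')): offset=8, physical=[G,B,F,h,e,C,A,H,E], logical=[E,G,B,F,h,e,C,A,H]
After op 9 (rotate(-2)): offset=6, physical=[G,B,F,h,e,C,A,H,E], logical=[A,H,E,G,B,F,h,e,C]
After op 10 (rotate(-3)): offset=3, physical=[G,B,F,h,e,C,A,H,E], logical=[h,e,C,A,H,E,G,B,F]
After op 11 (replace(2, 'e')): offset=3, physical=[G,B,F,h,e,e,A,H,E], logical=[h,e,e,A,H,E,G,B,F]
After op 12 (swap(0, 6)): offset=3, physical=[h,B,F,G,e,e,A,H,E], logical=[G,e,e,A,H,E,h,B,F]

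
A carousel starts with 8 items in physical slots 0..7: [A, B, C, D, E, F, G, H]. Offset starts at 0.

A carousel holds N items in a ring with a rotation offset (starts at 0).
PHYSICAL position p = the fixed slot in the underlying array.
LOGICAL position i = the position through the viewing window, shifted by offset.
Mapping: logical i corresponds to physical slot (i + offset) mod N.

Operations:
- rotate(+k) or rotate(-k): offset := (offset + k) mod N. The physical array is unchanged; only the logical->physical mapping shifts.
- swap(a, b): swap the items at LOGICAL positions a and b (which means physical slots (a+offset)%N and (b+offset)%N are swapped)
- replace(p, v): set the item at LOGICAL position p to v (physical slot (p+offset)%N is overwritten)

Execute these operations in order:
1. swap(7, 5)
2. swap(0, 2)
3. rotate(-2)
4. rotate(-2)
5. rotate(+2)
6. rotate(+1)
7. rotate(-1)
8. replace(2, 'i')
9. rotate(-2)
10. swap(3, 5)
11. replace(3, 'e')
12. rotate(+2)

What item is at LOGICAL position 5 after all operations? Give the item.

Answer: D

Derivation:
After op 1 (swap(7, 5)): offset=0, physical=[A,B,C,D,E,H,G,F], logical=[A,B,C,D,E,H,G,F]
After op 2 (swap(0, 2)): offset=0, physical=[C,B,A,D,E,H,G,F], logical=[C,B,A,D,E,H,G,F]
After op 3 (rotate(-2)): offset=6, physical=[C,B,A,D,E,H,G,F], logical=[G,F,C,B,A,D,E,H]
After op 4 (rotate(-2)): offset=4, physical=[C,B,A,D,E,H,G,F], logical=[E,H,G,F,C,B,A,D]
After op 5 (rotate(+2)): offset=6, physical=[C,B,A,D,E,H,G,F], logical=[G,F,C,B,A,D,E,H]
After op 6 (rotate(+1)): offset=7, physical=[C,B,A,D,E,H,G,F], logical=[F,C,B,A,D,E,H,G]
After op 7 (rotate(-1)): offset=6, physical=[C,B,A,D,E,H,G,F], logical=[G,F,C,B,A,D,E,H]
After op 8 (replace(2, 'i')): offset=6, physical=[i,B,A,D,E,H,G,F], logical=[G,F,i,B,A,D,E,H]
After op 9 (rotate(-2)): offset=4, physical=[i,B,A,D,E,H,G,F], logical=[E,H,G,F,i,B,A,D]
After op 10 (swap(3, 5)): offset=4, physical=[i,F,A,D,E,H,G,B], logical=[E,H,G,B,i,F,A,D]
After op 11 (replace(3, 'e')): offset=4, physical=[i,F,A,D,E,H,G,e], logical=[E,H,G,e,i,F,A,D]
After op 12 (rotate(+2)): offset=6, physical=[i,F,A,D,E,H,G,e], logical=[G,e,i,F,A,D,E,H]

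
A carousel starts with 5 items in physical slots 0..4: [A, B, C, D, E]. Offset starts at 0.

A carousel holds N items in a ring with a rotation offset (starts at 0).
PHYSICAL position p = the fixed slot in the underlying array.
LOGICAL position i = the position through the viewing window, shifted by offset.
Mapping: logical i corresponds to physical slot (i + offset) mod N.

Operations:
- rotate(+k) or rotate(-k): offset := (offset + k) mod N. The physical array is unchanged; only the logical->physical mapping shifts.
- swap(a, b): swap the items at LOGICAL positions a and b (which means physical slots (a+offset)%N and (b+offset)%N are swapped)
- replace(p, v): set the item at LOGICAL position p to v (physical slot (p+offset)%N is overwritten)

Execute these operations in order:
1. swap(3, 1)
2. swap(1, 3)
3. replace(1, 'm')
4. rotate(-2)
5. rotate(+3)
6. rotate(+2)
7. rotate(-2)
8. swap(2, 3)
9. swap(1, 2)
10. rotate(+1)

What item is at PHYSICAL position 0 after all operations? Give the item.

Answer: A

Derivation:
After op 1 (swap(3, 1)): offset=0, physical=[A,D,C,B,E], logical=[A,D,C,B,E]
After op 2 (swap(1, 3)): offset=0, physical=[A,B,C,D,E], logical=[A,B,C,D,E]
After op 3 (replace(1, 'm')): offset=0, physical=[A,m,C,D,E], logical=[A,m,C,D,E]
After op 4 (rotate(-2)): offset=3, physical=[A,m,C,D,E], logical=[D,E,A,m,C]
After op 5 (rotate(+3)): offset=1, physical=[A,m,C,D,E], logical=[m,C,D,E,A]
After op 6 (rotate(+2)): offset=3, physical=[A,m,C,D,E], logical=[D,E,A,m,C]
After op 7 (rotate(-2)): offset=1, physical=[A,m,C,D,E], logical=[m,C,D,E,A]
After op 8 (swap(2, 3)): offset=1, physical=[A,m,C,E,D], logical=[m,C,E,D,A]
After op 9 (swap(1, 2)): offset=1, physical=[A,m,E,C,D], logical=[m,E,C,D,A]
After op 10 (rotate(+1)): offset=2, physical=[A,m,E,C,D], logical=[E,C,D,A,m]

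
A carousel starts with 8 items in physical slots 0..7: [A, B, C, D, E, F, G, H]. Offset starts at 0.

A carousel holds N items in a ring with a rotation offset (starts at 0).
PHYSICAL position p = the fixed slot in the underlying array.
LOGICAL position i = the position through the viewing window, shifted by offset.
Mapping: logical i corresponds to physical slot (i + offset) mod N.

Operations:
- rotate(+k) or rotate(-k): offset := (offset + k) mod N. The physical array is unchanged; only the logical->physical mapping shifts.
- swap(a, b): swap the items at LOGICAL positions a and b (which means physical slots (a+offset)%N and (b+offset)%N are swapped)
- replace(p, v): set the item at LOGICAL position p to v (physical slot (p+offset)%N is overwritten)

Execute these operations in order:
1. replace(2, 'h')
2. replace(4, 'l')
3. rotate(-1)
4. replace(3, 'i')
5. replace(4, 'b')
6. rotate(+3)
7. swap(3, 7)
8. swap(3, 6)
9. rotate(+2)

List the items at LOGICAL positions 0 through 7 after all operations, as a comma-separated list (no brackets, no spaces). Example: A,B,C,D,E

Answer: l,A,G,H,B,F,i,b

Derivation:
After op 1 (replace(2, 'h')): offset=0, physical=[A,B,h,D,E,F,G,H], logical=[A,B,h,D,E,F,G,H]
After op 2 (replace(4, 'l')): offset=0, physical=[A,B,h,D,l,F,G,H], logical=[A,B,h,D,l,F,G,H]
After op 3 (rotate(-1)): offset=7, physical=[A,B,h,D,l,F,G,H], logical=[H,A,B,h,D,l,F,G]
After op 4 (replace(3, 'i')): offset=7, physical=[A,B,i,D,l,F,G,H], logical=[H,A,B,i,D,l,F,G]
After op 5 (replace(4, 'b')): offset=7, physical=[A,B,i,b,l,F,G,H], logical=[H,A,B,i,b,l,F,G]
After op 6 (rotate(+3)): offset=2, physical=[A,B,i,b,l,F,G,H], logical=[i,b,l,F,G,H,A,B]
After op 7 (swap(3, 7)): offset=2, physical=[A,F,i,b,l,B,G,H], logical=[i,b,l,B,G,H,A,F]
After op 8 (swap(3, 6)): offset=2, physical=[B,F,i,b,l,A,G,H], logical=[i,b,l,A,G,H,B,F]
After op 9 (rotate(+2)): offset=4, physical=[B,F,i,b,l,A,G,H], logical=[l,A,G,H,B,F,i,b]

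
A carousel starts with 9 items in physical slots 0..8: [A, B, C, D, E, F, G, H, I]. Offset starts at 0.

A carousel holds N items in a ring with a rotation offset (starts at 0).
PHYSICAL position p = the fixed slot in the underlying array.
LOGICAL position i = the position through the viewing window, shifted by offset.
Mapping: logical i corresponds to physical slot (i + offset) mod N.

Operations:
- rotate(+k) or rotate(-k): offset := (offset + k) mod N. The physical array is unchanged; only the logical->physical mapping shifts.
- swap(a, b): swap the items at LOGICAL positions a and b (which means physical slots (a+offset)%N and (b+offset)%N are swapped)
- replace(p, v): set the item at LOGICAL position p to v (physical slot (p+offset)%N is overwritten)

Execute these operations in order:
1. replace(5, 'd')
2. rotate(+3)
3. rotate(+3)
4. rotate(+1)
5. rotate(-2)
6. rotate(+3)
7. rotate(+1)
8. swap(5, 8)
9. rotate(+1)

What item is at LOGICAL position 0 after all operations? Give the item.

Answer: B

Derivation:
After op 1 (replace(5, 'd')): offset=0, physical=[A,B,C,D,E,d,G,H,I], logical=[A,B,C,D,E,d,G,H,I]
After op 2 (rotate(+3)): offset=3, physical=[A,B,C,D,E,d,G,H,I], logical=[D,E,d,G,H,I,A,B,C]
After op 3 (rotate(+3)): offset=6, physical=[A,B,C,D,E,d,G,H,I], logical=[G,H,I,A,B,C,D,E,d]
After op 4 (rotate(+1)): offset=7, physical=[A,B,C,D,E,d,G,H,I], logical=[H,I,A,B,C,D,E,d,G]
After op 5 (rotate(-2)): offset=5, physical=[A,B,C,D,E,d,G,H,I], logical=[d,G,H,I,A,B,C,D,E]
After op 6 (rotate(+3)): offset=8, physical=[A,B,C,D,E,d,G,H,I], logical=[I,A,B,C,D,E,d,G,H]
After op 7 (rotate(+1)): offset=0, physical=[A,B,C,D,E,d,G,H,I], logical=[A,B,C,D,E,d,G,H,I]
After op 8 (swap(5, 8)): offset=0, physical=[A,B,C,D,E,I,G,H,d], logical=[A,B,C,D,E,I,G,H,d]
After op 9 (rotate(+1)): offset=1, physical=[A,B,C,D,E,I,G,H,d], logical=[B,C,D,E,I,G,H,d,A]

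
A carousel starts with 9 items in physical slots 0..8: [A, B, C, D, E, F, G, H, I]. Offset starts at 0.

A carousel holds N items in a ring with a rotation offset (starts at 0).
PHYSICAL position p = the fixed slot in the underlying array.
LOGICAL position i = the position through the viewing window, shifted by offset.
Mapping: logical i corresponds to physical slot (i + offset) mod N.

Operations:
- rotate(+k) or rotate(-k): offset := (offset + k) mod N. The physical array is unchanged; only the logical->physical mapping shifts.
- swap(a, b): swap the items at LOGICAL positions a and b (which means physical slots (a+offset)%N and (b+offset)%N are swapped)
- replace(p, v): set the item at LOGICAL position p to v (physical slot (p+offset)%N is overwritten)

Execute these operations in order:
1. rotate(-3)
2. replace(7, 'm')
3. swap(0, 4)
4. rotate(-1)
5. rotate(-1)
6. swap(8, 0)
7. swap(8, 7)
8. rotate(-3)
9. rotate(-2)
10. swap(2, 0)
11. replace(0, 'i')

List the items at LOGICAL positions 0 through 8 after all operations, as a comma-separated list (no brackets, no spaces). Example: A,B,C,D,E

Answer: i,A,I,m,C,D,F,B,H

Derivation:
After op 1 (rotate(-3)): offset=6, physical=[A,B,C,D,E,F,G,H,I], logical=[G,H,I,A,B,C,D,E,F]
After op 2 (replace(7, 'm')): offset=6, physical=[A,B,C,D,m,F,G,H,I], logical=[G,H,I,A,B,C,D,m,F]
After op 3 (swap(0, 4)): offset=6, physical=[A,G,C,D,m,F,B,H,I], logical=[B,H,I,A,G,C,D,m,F]
After op 4 (rotate(-1)): offset=5, physical=[A,G,C,D,m,F,B,H,I], logical=[F,B,H,I,A,G,C,D,m]
After op 5 (rotate(-1)): offset=4, physical=[A,G,C,D,m,F,B,H,I], logical=[m,F,B,H,I,A,G,C,D]
After op 6 (swap(8, 0)): offset=4, physical=[A,G,C,m,D,F,B,H,I], logical=[D,F,B,H,I,A,G,C,m]
After op 7 (swap(8, 7)): offset=4, physical=[A,G,m,C,D,F,B,H,I], logical=[D,F,B,H,I,A,G,m,C]
After op 8 (rotate(-3)): offset=1, physical=[A,G,m,C,D,F,B,H,I], logical=[G,m,C,D,F,B,H,I,A]
After op 9 (rotate(-2)): offset=8, physical=[A,G,m,C,D,F,B,H,I], logical=[I,A,G,m,C,D,F,B,H]
After op 10 (swap(2, 0)): offset=8, physical=[A,I,m,C,D,F,B,H,G], logical=[G,A,I,m,C,D,F,B,H]
After op 11 (replace(0, 'i')): offset=8, physical=[A,I,m,C,D,F,B,H,i], logical=[i,A,I,m,C,D,F,B,H]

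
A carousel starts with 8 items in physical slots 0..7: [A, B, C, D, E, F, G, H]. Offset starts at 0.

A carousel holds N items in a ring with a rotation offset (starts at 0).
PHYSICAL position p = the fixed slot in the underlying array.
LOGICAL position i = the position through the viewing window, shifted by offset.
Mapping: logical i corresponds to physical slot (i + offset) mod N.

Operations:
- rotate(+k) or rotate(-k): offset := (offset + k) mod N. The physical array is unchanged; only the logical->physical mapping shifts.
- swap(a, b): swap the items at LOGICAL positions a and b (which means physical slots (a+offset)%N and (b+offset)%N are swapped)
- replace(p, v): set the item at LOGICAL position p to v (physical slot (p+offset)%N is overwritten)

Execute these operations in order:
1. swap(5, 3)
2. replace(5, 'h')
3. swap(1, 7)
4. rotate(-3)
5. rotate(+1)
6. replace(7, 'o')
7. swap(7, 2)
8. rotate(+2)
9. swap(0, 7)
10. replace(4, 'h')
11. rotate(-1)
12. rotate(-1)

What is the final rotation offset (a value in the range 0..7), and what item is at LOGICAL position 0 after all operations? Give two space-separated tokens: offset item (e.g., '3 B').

After op 1 (swap(5, 3)): offset=0, physical=[A,B,C,F,E,D,G,H], logical=[A,B,C,F,E,D,G,H]
After op 2 (replace(5, 'h')): offset=0, physical=[A,B,C,F,E,h,G,H], logical=[A,B,C,F,E,h,G,H]
After op 3 (swap(1, 7)): offset=0, physical=[A,H,C,F,E,h,G,B], logical=[A,H,C,F,E,h,G,B]
After op 4 (rotate(-3)): offset=5, physical=[A,H,C,F,E,h,G,B], logical=[h,G,B,A,H,C,F,E]
After op 5 (rotate(+1)): offset=6, physical=[A,H,C,F,E,h,G,B], logical=[G,B,A,H,C,F,E,h]
After op 6 (replace(7, 'o')): offset=6, physical=[A,H,C,F,E,o,G,B], logical=[G,B,A,H,C,F,E,o]
After op 7 (swap(7, 2)): offset=6, physical=[o,H,C,F,E,A,G,B], logical=[G,B,o,H,C,F,E,A]
After op 8 (rotate(+2)): offset=0, physical=[o,H,C,F,E,A,G,B], logical=[o,H,C,F,E,A,G,B]
After op 9 (swap(0, 7)): offset=0, physical=[B,H,C,F,E,A,G,o], logical=[B,H,C,F,E,A,G,o]
After op 10 (replace(4, 'h')): offset=0, physical=[B,H,C,F,h,A,G,o], logical=[B,H,C,F,h,A,G,o]
After op 11 (rotate(-1)): offset=7, physical=[B,H,C,F,h,A,G,o], logical=[o,B,H,C,F,h,A,G]
After op 12 (rotate(-1)): offset=6, physical=[B,H,C,F,h,A,G,o], logical=[G,o,B,H,C,F,h,A]

Answer: 6 G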